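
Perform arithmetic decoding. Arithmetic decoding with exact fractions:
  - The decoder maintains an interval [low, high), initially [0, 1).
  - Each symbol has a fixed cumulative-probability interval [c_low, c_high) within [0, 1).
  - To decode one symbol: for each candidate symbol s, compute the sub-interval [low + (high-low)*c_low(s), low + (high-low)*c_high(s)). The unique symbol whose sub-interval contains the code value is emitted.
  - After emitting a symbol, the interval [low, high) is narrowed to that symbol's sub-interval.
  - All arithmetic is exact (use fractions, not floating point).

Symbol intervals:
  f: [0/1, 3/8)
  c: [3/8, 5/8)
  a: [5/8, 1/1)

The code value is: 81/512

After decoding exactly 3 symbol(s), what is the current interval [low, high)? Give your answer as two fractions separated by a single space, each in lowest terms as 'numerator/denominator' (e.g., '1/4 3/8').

Step 1: interval [0/1, 1/1), width = 1/1 - 0/1 = 1/1
  'f': [0/1 + 1/1*0/1, 0/1 + 1/1*3/8) = [0/1, 3/8) <- contains code 81/512
  'c': [0/1 + 1/1*3/8, 0/1 + 1/1*5/8) = [3/8, 5/8)
  'a': [0/1 + 1/1*5/8, 0/1 + 1/1*1/1) = [5/8, 1/1)
  emit 'f', narrow to [0/1, 3/8)
Step 2: interval [0/1, 3/8), width = 3/8 - 0/1 = 3/8
  'f': [0/1 + 3/8*0/1, 0/1 + 3/8*3/8) = [0/1, 9/64)
  'c': [0/1 + 3/8*3/8, 0/1 + 3/8*5/8) = [9/64, 15/64) <- contains code 81/512
  'a': [0/1 + 3/8*5/8, 0/1 + 3/8*1/1) = [15/64, 3/8)
  emit 'c', narrow to [9/64, 15/64)
Step 3: interval [9/64, 15/64), width = 15/64 - 9/64 = 3/32
  'f': [9/64 + 3/32*0/1, 9/64 + 3/32*3/8) = [9/64, 45/256) <- contains code 81/512
  'c': [9/64 + 3/32*3/8, 9/64 + 3/32*5/8) = [45/256, 51/256)
  'a': [9/64 + 3/32*5/8, 9/64 + 3/32*1/1) = [51/256, 15/64)
  emit 'f', narrow to [9/64, 45/256)

Answer: 9/64 45/256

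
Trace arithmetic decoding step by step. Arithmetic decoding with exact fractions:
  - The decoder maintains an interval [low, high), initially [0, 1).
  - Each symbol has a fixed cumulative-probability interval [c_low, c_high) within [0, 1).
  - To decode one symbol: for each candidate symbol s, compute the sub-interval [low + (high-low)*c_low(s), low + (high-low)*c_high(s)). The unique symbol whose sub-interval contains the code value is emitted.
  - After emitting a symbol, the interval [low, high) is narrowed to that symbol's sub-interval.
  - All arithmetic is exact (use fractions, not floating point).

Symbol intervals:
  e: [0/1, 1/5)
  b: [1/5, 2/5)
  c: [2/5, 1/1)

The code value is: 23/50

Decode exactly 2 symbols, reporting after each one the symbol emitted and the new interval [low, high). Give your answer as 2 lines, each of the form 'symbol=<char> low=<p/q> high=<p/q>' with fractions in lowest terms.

Step 1: interval [0/1, 1/1), width = 1/1 - 0/1 = 1/1
  'e': [0/1 + 1/1*0/1, 0/1 + 1/1*1/5) = [0/1, 1/5)
  'b': [0/1 + 1/1*1/5, 0/1 + 1/1*2/5) = [1/5, 2/5)
  'c': [0/1 + 1/1*2/5, 0/1 + 1/1*1/1) = [2/5, 1/1) <- contains code 23/50
  emit 'c', narrow to [2/5, 1/1)
Step 2: interval [2/5, 1/1), width = 1/1 - 2/5 = 3/5
  'e': [2/5 + 3/5*0/1, 2/5 + 3/5*1/5) = [2/5, 13/25) <- contains code 23/50
  'b': [2/5 + 3/5*1/5, 2/5 + 3/5*2/5) = [13/25, 16/25)
  'c': [2/5 + 3/5*2/5, 2/5 + 3/5*1/1) = [16/25, 1/1)
  emit 'e', narrow to [2/5, 13/25)

Answer: symbol=c low=2/5 high=1/1
symbol=e low=2/5 high=13/25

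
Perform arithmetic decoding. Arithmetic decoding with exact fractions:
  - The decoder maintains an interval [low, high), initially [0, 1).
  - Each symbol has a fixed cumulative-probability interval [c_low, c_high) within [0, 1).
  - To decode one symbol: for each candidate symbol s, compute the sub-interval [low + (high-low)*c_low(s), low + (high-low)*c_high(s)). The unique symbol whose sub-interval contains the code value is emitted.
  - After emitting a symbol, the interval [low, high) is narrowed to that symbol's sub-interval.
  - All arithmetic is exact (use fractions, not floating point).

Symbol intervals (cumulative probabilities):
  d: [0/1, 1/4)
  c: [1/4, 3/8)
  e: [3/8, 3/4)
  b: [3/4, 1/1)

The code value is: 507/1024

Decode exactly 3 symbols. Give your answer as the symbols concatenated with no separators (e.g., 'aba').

Step 1: interval [0/1, 1/1), width = 1/1 - 0/1 = 1/1
  'd': [0/1 + 1/1*0/1, 0/1 + 1/1*1/4) = [0/1, 1/4)
  'c': [0/1 + 1/1*1/4, 0/1 + 1/1*3/8) = [1/4, 3/8)
  'e': [0/1 + 1/1*3/8, 0/1 + 1/1*3/4) = [3/8, 3/4) <- contains code 507/1024
  'b': [0/1 + 1/1*3/4, 0/1 + 1/1*1/1) = [3/4, 1/1)
  emit 'e', narrow to [3/8, 3/4)
Step 2: interval [3/8, 3/4), width = 3/4 - 3/8 = 3/8
  'd': [3/8 + 3/8*0/1, 3/8 + 3/8*1/4) = [3/8, 15/32)
  'c': [3/8 + 3/8*1/4, 3/8 + 3/8*3/8) = [15/32, 33/64) <- contains code 507/1024
  'e': [3/8 + 3/8*3/8, 3/8 + 3/8*3/4) = [33/64, 21/32)
  'b': [3/8 + 3/8*3/4, 3/8 + 3/8*1/1) = [21/32, 3/4)
  emit 'c', narrow to [15/32, 33/64)
Step 3: interval [15/32, 33/64), width = 33/64 - 15/32 = 3/64
  'd': [15/32 + 3/64*0/1, 15/32 + 3/64*1/4) = [15/32, 123/256)
  'c': [15/32 + 3/64*1/4, 15/32 + 3/64*3/8) = [123/256, 249/512)
  'e': [15/32 + 3/64*3/8, 15/32 + 3/64*3/4) = [249/512, 129/256) <- contains code 507/1024
  'b': [15/32 + 3/64*3/4, 15/32 + 3/64*1/1) = [129/256, 33/64)
  emit 'e', narrow to [249/512, 129/256)

Answer: ece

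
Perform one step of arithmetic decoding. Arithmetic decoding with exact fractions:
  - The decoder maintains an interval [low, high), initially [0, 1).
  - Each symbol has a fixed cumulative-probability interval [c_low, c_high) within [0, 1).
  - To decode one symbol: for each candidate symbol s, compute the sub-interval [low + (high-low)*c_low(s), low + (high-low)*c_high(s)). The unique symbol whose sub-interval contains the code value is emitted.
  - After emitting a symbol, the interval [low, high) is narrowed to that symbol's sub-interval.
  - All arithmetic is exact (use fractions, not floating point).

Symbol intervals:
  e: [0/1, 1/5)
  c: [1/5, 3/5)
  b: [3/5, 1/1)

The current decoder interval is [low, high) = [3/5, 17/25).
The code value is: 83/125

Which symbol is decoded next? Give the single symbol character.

Interval width = high − low = 17/25 − 3/5 = 2/25
Scaled code = (code − low) / width = (83/125 − 3/5) / 2/25 = 4/5
  e: [0/1, 1/5) 
  c: [1/5, 3/5) 
  b: [3/5, 1/1) ← scaled code falls here ✓

Answer: b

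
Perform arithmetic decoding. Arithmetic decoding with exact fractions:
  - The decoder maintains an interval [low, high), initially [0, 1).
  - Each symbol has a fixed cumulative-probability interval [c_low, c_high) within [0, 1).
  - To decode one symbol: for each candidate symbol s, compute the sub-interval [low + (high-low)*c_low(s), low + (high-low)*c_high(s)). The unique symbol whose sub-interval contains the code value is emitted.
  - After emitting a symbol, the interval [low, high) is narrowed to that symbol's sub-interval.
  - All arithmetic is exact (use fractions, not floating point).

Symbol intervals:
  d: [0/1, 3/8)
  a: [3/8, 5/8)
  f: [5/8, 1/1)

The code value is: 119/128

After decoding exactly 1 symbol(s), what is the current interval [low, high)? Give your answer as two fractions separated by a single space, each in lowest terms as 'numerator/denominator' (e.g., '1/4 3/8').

Answer: 5/8 1/1

Derivation:
Step 1: interval [0/1, 1/1), width = 1/1 - 0/1 = 1/1
  'd': [0/1 + 1/1*0/1, 0/1 + 1/1*3/8) = [0/1, 3/8)
  'a': [0/1 + 1/1*3/8, 0/1 + 1/1*5/8) = [3/8, 5/8)
  'f': [0/1 + 1/1*5/8, 0/1 + 1/1*1/1) = [5/8, 1/1) <- contains code 119/128
  emit 'f', narrow to [5/8, 1/1)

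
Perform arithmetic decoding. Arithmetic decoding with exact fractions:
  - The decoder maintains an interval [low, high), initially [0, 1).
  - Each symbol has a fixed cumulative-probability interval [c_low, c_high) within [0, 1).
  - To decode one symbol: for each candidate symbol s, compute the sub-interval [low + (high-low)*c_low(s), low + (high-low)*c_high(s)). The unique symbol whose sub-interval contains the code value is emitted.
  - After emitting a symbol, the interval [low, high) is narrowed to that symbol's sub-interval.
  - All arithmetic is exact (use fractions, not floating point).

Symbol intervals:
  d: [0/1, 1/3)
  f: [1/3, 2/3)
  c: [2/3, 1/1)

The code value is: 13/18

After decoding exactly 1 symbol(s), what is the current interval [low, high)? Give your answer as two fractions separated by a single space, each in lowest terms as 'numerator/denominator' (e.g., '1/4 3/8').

Step 1: interval [0/1, 1/1), width = 1/1 - 0/1 = 1/1
  'd': [0/1 + 1/1*0/1, 0/1 + 1/1*1/3) = [0/1, 1/3)
  'f': [0/1 + 1/1*1/3, 0/1 + 1/1*2/3) = [1/3, 2/3)
  'c': [0/1 + 1/1*2/3, 0/1 + 1/1*1/1) = [2/3, 1/1) <- contains code 13/18
  emit 'c', narrow to [2/3, 1/1)

Answer: 2/3 1/1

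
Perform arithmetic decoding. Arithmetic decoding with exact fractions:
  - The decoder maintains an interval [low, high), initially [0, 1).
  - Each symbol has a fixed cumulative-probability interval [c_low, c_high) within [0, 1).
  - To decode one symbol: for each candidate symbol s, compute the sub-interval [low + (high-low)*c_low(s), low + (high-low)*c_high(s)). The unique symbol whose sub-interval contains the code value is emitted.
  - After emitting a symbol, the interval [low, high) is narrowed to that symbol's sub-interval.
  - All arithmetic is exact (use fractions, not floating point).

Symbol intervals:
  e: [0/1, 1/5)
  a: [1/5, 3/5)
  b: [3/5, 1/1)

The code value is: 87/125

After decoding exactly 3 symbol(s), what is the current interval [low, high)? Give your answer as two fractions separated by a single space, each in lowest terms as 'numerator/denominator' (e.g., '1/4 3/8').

Step 1: interval [0/1, 1/1), width = 1/1 - 0/1 = 1/1
  'e': [0/1 + 1/1*0/1, 0/1 + 1/1*1/5) = [0/1, 1/5)
  'a': [0/1 + 1/1*1/5, 0/1 + 1/1*3/5) = [1/5, 3/5)
  'b': [0/1 + 1/1*3/5, 0/1 + 1/1*1/1) = [3/5, 1/1) <- contains code 87/125
  emit 'b', narrow to [3/5, 1/1)
Step 2: interval [3/5, 1/1), width = 1/1 - 3/5 = 2/5
  'e': [3/5 + 2/5*0/1, 3/5 + 2/5*1/5) = [3/5, 17/25)
  'a': [3/5 + 2/5*1/5, 3/5 + 2/5*3/5) = [17/25, 21/25) <- contains code 87/125
  'b': [3/5 + 2/5*3/5, 3/5 + 2/5*1/1) = [21/25, 1/1)
  emit 'a', narrow to [17/25, 21/25)
Step 3: interval [17/25, 21/25), width = 21/25 - 17/25 = 4/25
  'e': [17/25 + 4/25*0/1, 17/25 + 4/25*1/5) = [17/25, 89/125) <- contains code 87/125
  'a': [17/25 + 4/25*1/5, 17/25 + 4/25*3/5) = [89/125, 97/125)
  'b': [17/25 + 4/25*3/5, 17/25 + 4/25*1/1) = [97/125, 21/25)
  emit 'e', narrow to [17/25, 89/125)

Answer: 17/25 89/125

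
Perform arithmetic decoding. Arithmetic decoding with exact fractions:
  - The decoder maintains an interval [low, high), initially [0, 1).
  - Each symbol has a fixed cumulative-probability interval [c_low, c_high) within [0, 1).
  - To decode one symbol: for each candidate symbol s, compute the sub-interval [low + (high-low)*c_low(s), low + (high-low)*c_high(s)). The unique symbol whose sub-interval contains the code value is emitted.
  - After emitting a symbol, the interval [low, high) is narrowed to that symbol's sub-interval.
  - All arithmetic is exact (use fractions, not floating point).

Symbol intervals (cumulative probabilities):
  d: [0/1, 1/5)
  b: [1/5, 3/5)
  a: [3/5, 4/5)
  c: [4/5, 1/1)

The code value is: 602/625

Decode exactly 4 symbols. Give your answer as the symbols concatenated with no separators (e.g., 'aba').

Step 1: interval [0/1, 1/1), width = 1/1 - 0/1 = 1/1
  'd': [0/1 + 1/1*0/1, 0/1 + 1/1*1/5) = [0/1, 1/5)
  'b': [0/1 + 1/1*1/5, 0/1 + 1/1*3/5) = [1/5, 3/5)
  'a': [0/1 + 1/1*3/5, 0/1 + 1/1*4/5) = [3/5, 4/5)
  'c': [0/1 + 1/1*4/5, 0/1 + 1/1*1/1) = [4/5, 1/1) <- contains code 602/625
  emit 'c', narrow to [4/5, 1/1)
Step 2: interval [4/5, 1/1), width = 1/1 - 4/5 = 1/5
  'd': [4/5 + 1/5*0/1, 4/5 + 1/5*1/5) = [4/5, 21/25)
  'b': [4/5 + 1/5*1/5, 4/5 + 1/5*3/5) = [21/25, 23/25)
  'a': [4/5 + 1/5*3/5, 4/5 + 1/5*4/5) = [23/25, 24/25)
  'c': [4/5 + 1/5*4/5, 4/5 + 1/5*1/1) = [24/25, 1/1) <- contains code 602/625
  emit 'c', narrow to [24/25, 1/1)
Step 3: interval [24/25, 1/1), width = 1/1 - 24/25 = 1/25
  'd': [24/25 + 1/25*0/1, 24/25 + 1/25*1/5) = [24/25, 121/125) <- contains code 602/625
  'b': [24/25 + 1/25*1/5, 24/25 + 1/25*3/5) = [121/125, 123/125)
  'a': [24/25 + 1/25*3/5, 24/25 + 1/25*4/5) = [123/125, 124/125)
  'c': [24/25 + 1/25*4/5, 24/25 + 1/25*1/1) = [124/125, 1/1)
  emit 'd', narrow to [24/25, 121/125)
Step 4: interval [24/25, 121/125), width = 121/125 - 24/25 = 1/125
  'd': [24/25 + 1/125*0/1, 24/25 + 1/125*1/5) = [24/25, 601/625)
  'b': [24/25 + 1/125*1/5, 24/25 + 1/125*3/5) = [601/625, 603/625) <- contains code 602/625
  'a': [24/25 + 1/125*3/5, 24/25 + 1/125*4/5) = [603/625, 604/625)
  'c': [24/25 + 1/125*4/5, 24/25 + 1/125*1/1) = [604/625, 121/125)
  emit 'b', narrow to [601/625, 603/625)

Answer: ccdb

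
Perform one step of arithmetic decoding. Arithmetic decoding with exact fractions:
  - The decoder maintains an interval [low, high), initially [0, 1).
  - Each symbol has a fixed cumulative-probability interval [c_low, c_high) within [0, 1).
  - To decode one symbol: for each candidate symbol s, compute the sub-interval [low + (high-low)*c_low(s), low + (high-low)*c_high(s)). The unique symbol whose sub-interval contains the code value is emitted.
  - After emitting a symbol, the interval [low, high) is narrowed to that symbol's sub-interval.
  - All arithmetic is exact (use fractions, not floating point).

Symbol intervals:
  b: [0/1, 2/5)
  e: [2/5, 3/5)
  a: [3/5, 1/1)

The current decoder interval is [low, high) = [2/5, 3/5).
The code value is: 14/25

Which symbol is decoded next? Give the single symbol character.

Answer: a

Derivation:
Interval width = high − low = 3/5 − 2/5 = 1/5
Scaled code = (code − low) / width = (14/25 − 2/5) / 1/5 = 4/5
  b: [0/1, 2/5) 
  e: [2/5, 3/5) 
  a: [3/5, 1/1) ← scaled code falls here ✓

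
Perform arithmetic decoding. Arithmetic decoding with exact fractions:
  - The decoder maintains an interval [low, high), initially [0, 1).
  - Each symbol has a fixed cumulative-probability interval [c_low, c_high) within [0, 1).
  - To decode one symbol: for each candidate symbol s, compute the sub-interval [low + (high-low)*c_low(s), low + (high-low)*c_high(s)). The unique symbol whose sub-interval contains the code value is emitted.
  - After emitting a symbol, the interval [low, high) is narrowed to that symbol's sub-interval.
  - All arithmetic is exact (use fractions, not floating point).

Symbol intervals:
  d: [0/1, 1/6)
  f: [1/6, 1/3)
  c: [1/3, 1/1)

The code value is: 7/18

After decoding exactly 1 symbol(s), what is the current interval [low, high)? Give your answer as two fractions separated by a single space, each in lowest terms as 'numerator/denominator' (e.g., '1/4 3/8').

Answer: 1/3 1/1

Derivation:
Step 1: interval [0/1, 1/1), width = 1/1 - 0/1 = 1/1
  'd': [0/1 + 1/1*0/1, 0/1 + 1/1*1/6) = [0/1, 1/6)
  'f': [0/1 + 1/1*1/6, 0/1 + 1/1*1/3) = [1/6, 1/3)
  'c': [0/1 + 1/1*1/3, 0/1 + 1/1*1/1) = [1/3, 1/1) <- contains code 7/18
  emit 'c', narrow to [1/3, 1/1)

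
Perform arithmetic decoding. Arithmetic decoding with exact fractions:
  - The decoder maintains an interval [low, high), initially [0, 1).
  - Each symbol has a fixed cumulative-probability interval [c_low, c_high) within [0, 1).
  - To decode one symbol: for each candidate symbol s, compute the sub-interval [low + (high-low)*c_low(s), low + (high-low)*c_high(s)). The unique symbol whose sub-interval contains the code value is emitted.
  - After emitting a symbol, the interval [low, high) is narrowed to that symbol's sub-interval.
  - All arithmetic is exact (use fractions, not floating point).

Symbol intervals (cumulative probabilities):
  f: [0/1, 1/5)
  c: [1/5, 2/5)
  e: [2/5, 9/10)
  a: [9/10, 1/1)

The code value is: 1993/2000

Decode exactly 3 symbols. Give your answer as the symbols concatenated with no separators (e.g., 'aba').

Answer: aae

Derivation:
Step 1: interval [0/1, 1/1), width = 1/1 - 0/1 = 1/1
  'f': [0/1 + 1/1*0/1, 0/1 + 1/1*1/5) = [0/1, 1/5)
  'c': [0/1 + 1/1*1/5, 0/1 + 1/1*2/5) = [1/5, 2/5)
  'e': [0/1 + 1/1*2/5, 0/1 + 1/1*9/10) = [2/5, 9/10)
  'a': [0/1 + 1/1*9/10, 0/1 + 1/1*1/1) = [9/10, 1/1) <- contains code 1993/2000
  emit 'a', narrow to [9/10, 1/1)
Step 2: interval [9/10, 1/1), width = 1/1 - 9/10 = 1/10
  'f': [9/10 + 1/10*0/1, 9/10 + 1/10*1/5) = [9/10, 23/25)
  'c': [9/10 + 1/10*1/5, 9/10 + 1/10*2/5) = [23/25, 47/50)
  'e': [9/10 + 1/10*2/5, 9/10 + 1/10*9/10) = [47/50, 99/100)
  'a': [9/10 + 1/10*9/10, 9/10 + 1/10*1/1) = [99/100, 1/1) <- contains code 1993/2000
  emit 'a', narrow to [99/100, 1/1)
Step 3: interval [99/100, 1/1), width = 1/1 - 99/100 = 1/100
  'f': [99/100 + 1/100*0/1, 99/100 + 1/100*1/5) = [99/100, 124/125)
  'c': [99/100 + 1/100*1/5, 99/100 + 1/100*2/5) = [124/125, 497/500)
  'e': [99/100 + 1/100*2/5, 99/100 + 1/100*9/10) = [497/500, 999/1000) <- contains code 1993/2000
  'a': [99/100 + 1/100*9/10, 99/100 + 1/100*1/1) = [999/1000, 1/1)
  emit 'e', narrow to [497/500, 999/1000)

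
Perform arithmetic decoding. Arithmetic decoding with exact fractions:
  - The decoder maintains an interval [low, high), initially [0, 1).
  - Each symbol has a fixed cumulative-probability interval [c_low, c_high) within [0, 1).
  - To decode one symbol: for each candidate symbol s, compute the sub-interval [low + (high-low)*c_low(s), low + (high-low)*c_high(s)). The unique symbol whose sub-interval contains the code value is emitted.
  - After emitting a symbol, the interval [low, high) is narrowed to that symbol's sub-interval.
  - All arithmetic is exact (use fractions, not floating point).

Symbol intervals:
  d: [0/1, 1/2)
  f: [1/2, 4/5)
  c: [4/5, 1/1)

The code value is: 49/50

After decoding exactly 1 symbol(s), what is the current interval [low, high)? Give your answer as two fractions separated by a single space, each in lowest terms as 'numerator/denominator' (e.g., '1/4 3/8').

Step 1: interval [0/1, 1/1), width = 1/1 - 0/1 = 1/1
  'd': [0/1 + 1/1*0/1, 0/1 + 1/1*1/2) = [0/1, 1/2)
  'f': [0/1 + 1/1*1/2, 0/1 + 1/1*4/5) = [1/2, 4/5)
  'c': [0/1 + 1/1*4/5, 0/1 + 1/1*1/1) = [4/5, 1/1) <- contains code 49/50
  emit 'c', narrow to [4/5, 1/1)

Answer: 4/5 1/1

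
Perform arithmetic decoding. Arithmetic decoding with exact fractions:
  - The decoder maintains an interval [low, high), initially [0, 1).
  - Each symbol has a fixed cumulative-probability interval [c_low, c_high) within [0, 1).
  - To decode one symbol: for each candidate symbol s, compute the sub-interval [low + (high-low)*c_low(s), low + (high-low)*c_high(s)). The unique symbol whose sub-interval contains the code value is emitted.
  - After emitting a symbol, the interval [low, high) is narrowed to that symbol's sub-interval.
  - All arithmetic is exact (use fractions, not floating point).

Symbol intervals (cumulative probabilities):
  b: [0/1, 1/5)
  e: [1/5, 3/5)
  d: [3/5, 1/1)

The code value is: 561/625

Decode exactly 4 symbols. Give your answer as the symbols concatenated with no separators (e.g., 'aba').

Step 1: interval [0/1, 1/1), width = 1/1 - 0/1 = 1/1
  'b': [0/1 + 1/1*0/1, 0/1 + 1/1*1/5) = [0/1, 1/5)
  'e': [0/1 + 1/1*1/5, 0/1 + 1/1*3/5) = [1/5, 3/5)
  'd': [0/1 + 1/1*3/5, 0/1 + 1/1*1/1) = [3/5, 1/1) <- contains code 561/625
  emit 'd', narrow to [3/5, 1/1)
Step 2: interval [3/5, 1/1), width = 1/1 - 3/5 = 2/5
  'b': [3/5 + 2/5*0/1, 3/5 + 2/5*1/5) = [3/5, 17/25)
  'e': [3/5 + 2/5*1/5, 3/5 + 2/5*3/5) = [17/25, 21/25)
  'd': [3/5 + 2/5*3/5, 3/5 + 2/5*1/1) = [21/25, 1/1) <- contains code 561/625
  emit 'd', narrow to [21/25, 1/1)
Step 3: interval [21/25, 1/1), width = 1/1 - 21/25 = 4/25
  'b': [21/25 + 4/25*0/1, 21/25 + 4/25*1/5) = [21/25, 109/125)
  'e': [21/25 + 4/25*1/5, 21/25 + 4/25*3/5) = [109/125, 117/125) <- contains code 561/625
  'd': [21/25 + 4/25*3/5, 21/25 + 4/25*1/1) = [117/125, 1/1)
  emit 'e', narrow to [109/125, 117/125)
Step 4: interval [109/125, 117/125), width = 117/125 - 109/125 = 8/125
  'b': [109/125 + 8/125*0/1, 109/125 + 8/125*1/5) = [109/125, 553/625)
  'e': [109/125 + 8/125*1/5, 109/125 + 8/125*3/5) = [553/625, 569/625) <- contains code 561/625
  'd': [109/125 + 8/125*3/5, 109/125 + 8/125*1/1) = [569/625, 117/125)
  emit 'e', narrow to [553/625, 569/625)

Answer: ddee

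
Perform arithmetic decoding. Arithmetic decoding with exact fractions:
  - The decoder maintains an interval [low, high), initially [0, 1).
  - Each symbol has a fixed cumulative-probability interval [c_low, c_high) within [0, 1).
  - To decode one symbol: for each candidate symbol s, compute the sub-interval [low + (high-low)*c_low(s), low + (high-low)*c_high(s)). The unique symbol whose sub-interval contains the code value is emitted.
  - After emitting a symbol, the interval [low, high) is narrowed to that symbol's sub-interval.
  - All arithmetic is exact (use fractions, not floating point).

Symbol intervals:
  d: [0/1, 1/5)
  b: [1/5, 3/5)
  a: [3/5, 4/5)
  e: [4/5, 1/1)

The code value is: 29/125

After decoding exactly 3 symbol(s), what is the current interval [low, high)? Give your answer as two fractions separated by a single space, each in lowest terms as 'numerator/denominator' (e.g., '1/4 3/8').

Answer: 27/125 31/125

Derivation:
Step 1: interval [0/1, 1/1), width = 1/1 - 0/1 = 1/1
  'd': [0/1 + 1/1*0/1, 0/1 + 1/1*1/5) = [0/1, 1/5)
  'b': [0/1 + 1/1*1/5, 0/1 + 1/1*3/5) = [1/5, 3/5) <- contains code 29/125
  'a': [0/1 + 1/1*3/5, 0/1 + 1/1*4/5) = [3/5, 4/5)
  'e': [0/1 + 1/1*4/5, 0/1 + 1/1*1/1) = [4/5, 1/1)
  emit 'b', narrow to [1/5, 3/5)
Step 2: interval [1/5, 3/5), width = 3/5 - 1/5 = 2/5
  'd': [1/5 + 2/5*0/1, 1/5 + 2/5*1/5) = [1/5, 7/25) <- contains code 29/125
  'b': [1/5 + 2/5*1/5, 1/5 + 2/5*3/5) = [7/25, 11/25)
  'a': [1/5 + 2/5*3/5, 1/5 + 2/5*4/5) = [11/25, 13/25)
  'e': [1/5 + 2/5*4/5, 1/5 + 2/5*1/1) = [13/25, 3/5)
  emit 'd', narrow to [1/5, 7/25)
Step 3: interval [1/5, 7/25), width = 7/25 - 1/5 = 2/25
  'd': [1/5 + 2/25*0/1, 1/5 + 2/25*1/5) = [1/5, 27/125)
  'b': [1/5 + 2/25*1/5, 1/5 + 2/25*3/5) = [27/125, 31/125) <- contains code 29/125
  'a': [1/5 + 2/25*3/5, 1/5 + 2/25*4/5) = [31/125, 33/125)
  'e': [1/5 + 2/25*4/5, 1/5 + 2/25*1/1) = [33/125, 7/25)
  emit 'b', narrow to [27/125, 31/125)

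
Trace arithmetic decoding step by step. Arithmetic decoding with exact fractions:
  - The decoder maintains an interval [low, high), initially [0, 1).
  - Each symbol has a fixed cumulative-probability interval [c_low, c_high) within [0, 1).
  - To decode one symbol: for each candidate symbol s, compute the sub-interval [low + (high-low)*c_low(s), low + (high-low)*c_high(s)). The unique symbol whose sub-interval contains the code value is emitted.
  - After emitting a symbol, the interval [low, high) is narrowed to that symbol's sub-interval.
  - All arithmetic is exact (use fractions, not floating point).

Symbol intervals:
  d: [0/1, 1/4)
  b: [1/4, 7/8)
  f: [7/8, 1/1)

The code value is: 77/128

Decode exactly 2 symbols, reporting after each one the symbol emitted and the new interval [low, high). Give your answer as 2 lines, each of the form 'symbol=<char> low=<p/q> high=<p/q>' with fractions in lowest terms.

Answer: symbol=b low=1/4 high=7/8
symbol=b low=13/32 high=51/64

Derivation:
Step 1: interval [0/1, 1/1), width = 1/1 - 0/1 = 1/1
  'd': [0/1 + 1/1*0/1, 0/1 + 1/1*1/4) = [0/1, 1/4)
  'b': [0/1 + 1/1*1/4, 0/1 + 1/1*7/8) = [1/4, 7/8) <- contains code 77/128
  'f': [0/1 + 1/1*7/8, 0/1 + 1/1*1/1) = [7/8, 1/1)
  emit 'b', narrow to [1/4, 7/8)
Step 2: interval [1/4, 7/8), width = 7/8 - 1/4 = 5/8
  'd': [1/4 + 5/8*0/1, 1/4 + 5/8*1/4) = [1/4, 13/32)
  'b': [1/4 + 5/8*1/4, 1/4 + 5/8*7/8) = [13/32, 51/64) <- contains code 77/128
  'f': [1/4 + 5/8*7/8, 1/4 + 5/8*1/1) = [51/64, 7/8)
  emit 'b', narrow to [13/32, 51/64)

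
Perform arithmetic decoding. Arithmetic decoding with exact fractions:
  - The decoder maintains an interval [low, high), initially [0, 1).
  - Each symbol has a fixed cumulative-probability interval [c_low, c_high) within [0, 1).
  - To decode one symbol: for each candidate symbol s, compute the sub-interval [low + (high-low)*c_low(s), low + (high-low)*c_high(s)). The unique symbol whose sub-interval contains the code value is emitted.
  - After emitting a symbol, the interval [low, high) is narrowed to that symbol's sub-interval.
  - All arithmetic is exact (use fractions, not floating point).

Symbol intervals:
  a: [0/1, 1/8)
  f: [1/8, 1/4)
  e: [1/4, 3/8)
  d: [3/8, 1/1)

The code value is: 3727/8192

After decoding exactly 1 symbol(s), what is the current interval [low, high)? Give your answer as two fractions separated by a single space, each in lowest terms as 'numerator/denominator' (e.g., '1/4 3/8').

Step 1: interval [0/1, 1/1), width = 1/1 - 0/1 = 1/1
  'a': [0/1 + 1/1*0/1, 0/1 + 1/1*1/8) = [0/1, 1/8)
  'f': [0/1 + 1/1*1/8, 0/1 + 1/1*1/4) = [1/8, 1/4)
  'e': [0/1 + 1/1*1/4, 0/1 + 1/1*3/8) = [1/4, 3/8)
  'd': [0/1 + 1/1*3/8, 0/1 + 1/1*1/1) = [3/8, 1/1) <- contains code 3727/8192
  emit 'd', narrow to [3/8, 1/1)

Answer: 3/8 1/1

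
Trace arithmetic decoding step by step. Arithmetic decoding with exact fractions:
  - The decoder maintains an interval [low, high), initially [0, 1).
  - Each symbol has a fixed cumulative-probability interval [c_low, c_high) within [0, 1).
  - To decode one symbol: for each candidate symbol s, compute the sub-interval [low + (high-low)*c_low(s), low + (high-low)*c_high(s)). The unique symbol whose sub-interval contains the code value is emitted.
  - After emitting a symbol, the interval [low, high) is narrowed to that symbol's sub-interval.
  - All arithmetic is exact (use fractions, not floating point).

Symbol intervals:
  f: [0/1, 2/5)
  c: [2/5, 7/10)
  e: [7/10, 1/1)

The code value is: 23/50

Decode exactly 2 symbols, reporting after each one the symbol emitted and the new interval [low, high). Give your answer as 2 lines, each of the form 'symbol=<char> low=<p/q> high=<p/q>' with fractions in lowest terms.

Answer: symbol=c low=2/5 high=7/10
symbol=f low=2/5 high=13/25

Derivation:
Step 1: interval [0/1, 1/1), width = 1/1 - 0/1 = 1/1
  'f': [0/1 + 1/1*0/1, 0/1 + 1/1*2/5) = [0/1, 2/5)
  'c': [0/1 + 1/1*2/5, 0/1 + 1/1*7/10) = [2/5, 7/10) <- contains code 23/50
  'e': [0/1 + 1/1*7/10, 0/1 + 1/1*1/1) = [7/10, 1/1)
  emit 'c', narrow to [2/5, 7/10)
Step 2: interval [2/5, 7/10), width = 7/10 - 2/5 = 3/10
  'f': [2/5 + 3/10*0/1, 2/5 + 3/10*2/5) = [2/5, 13/25) <- contains code 23/50
  'c': [2/5 + 3/10*2/5, 2/5 + 3/10*7/10) = [13/25, 61/100)
  'e': [2/5 + 3/10*7/10, 2/5 + 3/10*1/1) = [61/100, 7/10)
  emit 'f', narrow to [2/5, 13/25)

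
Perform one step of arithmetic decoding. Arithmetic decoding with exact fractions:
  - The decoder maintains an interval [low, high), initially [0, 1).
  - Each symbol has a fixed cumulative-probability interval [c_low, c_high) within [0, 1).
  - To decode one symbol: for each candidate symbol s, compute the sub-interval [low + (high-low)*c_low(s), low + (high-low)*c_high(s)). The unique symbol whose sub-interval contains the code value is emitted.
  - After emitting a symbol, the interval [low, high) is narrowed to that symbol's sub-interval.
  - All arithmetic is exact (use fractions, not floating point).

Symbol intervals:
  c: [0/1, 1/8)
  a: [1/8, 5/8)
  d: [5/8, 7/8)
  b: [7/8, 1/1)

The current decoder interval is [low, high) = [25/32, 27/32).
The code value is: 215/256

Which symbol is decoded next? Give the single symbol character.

Answer: b

Derivation:
Interval width = high − low = 27/32 − 25/32 = 1/16
Scaled code = (code − low) / width = (215/256 − 25/32) / 1/16 = 15/16
  c: [0/1, 1/8) 
  a: [1/8, 5/8) 
  d: [5/8, 7/8) 
  b: [7/8, 1/1) ← scaled code falls here ✓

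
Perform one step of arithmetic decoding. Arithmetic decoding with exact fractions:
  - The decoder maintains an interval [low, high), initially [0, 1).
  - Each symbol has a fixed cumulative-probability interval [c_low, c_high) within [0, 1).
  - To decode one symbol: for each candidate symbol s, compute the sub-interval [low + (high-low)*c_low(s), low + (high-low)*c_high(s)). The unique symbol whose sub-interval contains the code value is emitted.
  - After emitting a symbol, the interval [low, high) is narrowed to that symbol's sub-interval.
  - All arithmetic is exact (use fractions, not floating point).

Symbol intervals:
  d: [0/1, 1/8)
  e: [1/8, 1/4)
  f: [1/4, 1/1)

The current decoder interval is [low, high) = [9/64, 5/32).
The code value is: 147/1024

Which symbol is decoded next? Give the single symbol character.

Interval width = high − low = 5/32 − 9/64 = 1/64
Scaled code = (code − low) / width = (147/1024 − 9/64) / 1/64 = 3/16
  d: [0/1, 1/8) 
  e: [1/8, 1/4) ← scaled code falls here ✓
  f: [1/4, 1/1) 

Answer: e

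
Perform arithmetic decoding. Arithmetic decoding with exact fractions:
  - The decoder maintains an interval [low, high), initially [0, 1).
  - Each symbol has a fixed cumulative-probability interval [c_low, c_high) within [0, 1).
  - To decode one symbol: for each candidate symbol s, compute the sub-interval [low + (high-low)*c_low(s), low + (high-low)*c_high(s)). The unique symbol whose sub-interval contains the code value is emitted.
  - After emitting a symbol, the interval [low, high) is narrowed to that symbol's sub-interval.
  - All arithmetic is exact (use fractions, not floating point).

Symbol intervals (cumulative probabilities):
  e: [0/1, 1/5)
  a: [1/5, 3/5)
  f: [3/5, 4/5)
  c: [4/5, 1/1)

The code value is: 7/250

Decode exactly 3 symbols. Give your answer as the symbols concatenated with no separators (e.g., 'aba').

Answer: eef

Derivation:
Step 1: interval [0/1, 1/1), width = 1/1 - 0/1 = 1/1
  'e': [0/1 + 1/1*0/1, 0/1 + 1/1*1/5) = [0/1, 1/5) <- contains code 7/250
  'a': [0/1 + 1/1*1/5, 0/1 + 1/1*3/5) = [1/5, 3/5)
  'f': [0/1 + 1/1*3/5, 0/1 + 1/1*4/5) = [3/5, 4/5)
  'c': [0/1 + 1/1*4/5, 0/1 + 1/1*1/1) = [4/5, 1/1)
  emit 'e', narrow to [0/1, 1/5)
Step 2: interval [0/1, 1/5), width = 1/5 - 0/1 = 1/5
  'e': [0/1 + 1/5*0/1, 0/1 + 1/5*1/5) = [0/1, 1/25) <- contains code 7/250
  'a': [0/1 + 1/5*1/5, 0/1 + 1/5*3/5) = [1/25, 3/25)
  'f': [0/1 + 1/5*3/5, 0/1 + 1/5*4/5) = [3/25, 4/25)
  'c': [0/1 + 1/5*4/5, 0/1 + 1/5*1/1) = [4/25, 1/5)
  emit 'e', narrow to [0/1, 1/25)
Step 3: interval [0/1, 1/25), width = 1/25 - 0/1 = 1/25
  'e': [0/1 + 1/25*0/1, 0/1 + 1/25*1/5) = [0/1, 1/125)
  'a': [0/1 + 1/25*1/5, 0/1 + 1/25*3/5) = [1/125, 3/125)
  'f': [0/1 + 1/25*3/5, 0/1 + 1/25*4/5) = [3/125, 4/125) <- contains code 7/250
  'c': [0/1 + 1/25*4/5, 0/1 + 1/25*1/1) = [4/125, 1/25)
  emit 'f', narrow to [3/125, 4/125)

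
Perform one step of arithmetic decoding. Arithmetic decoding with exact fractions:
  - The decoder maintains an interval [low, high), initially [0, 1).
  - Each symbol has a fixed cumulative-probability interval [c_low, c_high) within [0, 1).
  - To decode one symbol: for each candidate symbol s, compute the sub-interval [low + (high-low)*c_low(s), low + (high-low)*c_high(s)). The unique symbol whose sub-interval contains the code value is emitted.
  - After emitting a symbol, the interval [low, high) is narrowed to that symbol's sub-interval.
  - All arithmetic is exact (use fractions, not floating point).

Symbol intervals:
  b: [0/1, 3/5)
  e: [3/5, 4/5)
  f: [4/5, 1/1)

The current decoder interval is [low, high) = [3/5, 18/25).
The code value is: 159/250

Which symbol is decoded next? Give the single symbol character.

Answer: b

Derivation:
Interval width = high − low = 18/25 − 3/5 = 3/25
Scaled code = (code − low) / width = (159/250 − 3/5) / 3/25 = 3/10
  b: [0/1, 3/5) ← scaled code falls here ✓
  e: [3/5, 4/5) 
  f: [4/5, 1/1) 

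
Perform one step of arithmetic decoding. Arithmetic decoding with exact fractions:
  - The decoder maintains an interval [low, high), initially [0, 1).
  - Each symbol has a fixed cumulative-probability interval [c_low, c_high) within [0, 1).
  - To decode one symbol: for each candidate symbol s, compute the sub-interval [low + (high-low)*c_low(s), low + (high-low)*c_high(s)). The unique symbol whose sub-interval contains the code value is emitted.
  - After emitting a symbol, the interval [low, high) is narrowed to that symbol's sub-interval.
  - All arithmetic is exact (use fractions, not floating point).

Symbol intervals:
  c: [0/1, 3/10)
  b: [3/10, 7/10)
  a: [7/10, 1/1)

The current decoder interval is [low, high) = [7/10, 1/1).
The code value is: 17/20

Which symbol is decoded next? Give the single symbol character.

Answer: b

Derivation:
Interval width = high − low = 1/1 − 7/10 = 3/10
Scaled code = (code − low) / width = (17/20 − 7/10) / 3/10 = 1/2
  c: [0/1, 3/10) 
  b: [3/10, 7/10) ← scaled code falls here ✓
  a: [7/10, 1/1) 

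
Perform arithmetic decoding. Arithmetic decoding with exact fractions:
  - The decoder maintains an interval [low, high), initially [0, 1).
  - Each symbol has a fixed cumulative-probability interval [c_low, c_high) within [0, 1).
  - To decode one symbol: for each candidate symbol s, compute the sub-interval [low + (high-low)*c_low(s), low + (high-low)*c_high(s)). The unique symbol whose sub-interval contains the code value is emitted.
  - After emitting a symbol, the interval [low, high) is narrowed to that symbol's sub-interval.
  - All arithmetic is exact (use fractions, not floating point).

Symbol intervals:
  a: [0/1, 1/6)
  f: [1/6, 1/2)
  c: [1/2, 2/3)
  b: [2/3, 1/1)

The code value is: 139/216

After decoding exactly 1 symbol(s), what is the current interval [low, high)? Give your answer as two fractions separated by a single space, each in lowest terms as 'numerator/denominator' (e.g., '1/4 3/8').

Answer: 1/2 2/3

Derivation:
Step 1: interval [0/1, 1/1), width = 1/1 - 0/1 = 1/1
  'a': [0/1 + 1/1*0/1, 0/1 + 1/1*1/6) = [0/1, 1/6)
  'f': [0/1 + 1/1*1/6, 0/1 + 1/1*1/2) = [1/6, 1/2)
  'c': [0/1 + 1/1*1/2, 0/1 + 1/1*2/3) = [1/2, 2/3) <- contains code 139/216
  'b': [0/1 + 1/1*2/3, 0/1 + 1/1*1/1) = [2/3, 1/1)
  emit 'c', narrow to [1/2, 2/3)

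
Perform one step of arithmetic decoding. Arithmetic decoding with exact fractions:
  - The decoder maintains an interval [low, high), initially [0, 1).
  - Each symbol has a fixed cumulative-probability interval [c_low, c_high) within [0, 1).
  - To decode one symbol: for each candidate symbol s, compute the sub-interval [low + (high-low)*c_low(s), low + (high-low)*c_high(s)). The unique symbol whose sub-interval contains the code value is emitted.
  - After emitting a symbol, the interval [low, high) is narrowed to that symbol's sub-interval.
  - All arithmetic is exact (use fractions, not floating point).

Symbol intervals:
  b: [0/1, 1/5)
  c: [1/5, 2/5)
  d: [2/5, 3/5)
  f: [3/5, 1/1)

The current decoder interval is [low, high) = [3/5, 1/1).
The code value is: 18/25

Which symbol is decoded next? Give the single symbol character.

Answer: c

Derivation:
Interval width = high − low = 1/1 − 3/5 = 2/5
Scaled code = (code − low) / width = (18/25 − 3/5) / 2/5 = 3/10
  b: [0/1, 1/5) 
  c: [1/5, 2/5) ← scaled code falls here ✓
  d: [2/5, 3/5) 
  f: [3/5, 1/1) 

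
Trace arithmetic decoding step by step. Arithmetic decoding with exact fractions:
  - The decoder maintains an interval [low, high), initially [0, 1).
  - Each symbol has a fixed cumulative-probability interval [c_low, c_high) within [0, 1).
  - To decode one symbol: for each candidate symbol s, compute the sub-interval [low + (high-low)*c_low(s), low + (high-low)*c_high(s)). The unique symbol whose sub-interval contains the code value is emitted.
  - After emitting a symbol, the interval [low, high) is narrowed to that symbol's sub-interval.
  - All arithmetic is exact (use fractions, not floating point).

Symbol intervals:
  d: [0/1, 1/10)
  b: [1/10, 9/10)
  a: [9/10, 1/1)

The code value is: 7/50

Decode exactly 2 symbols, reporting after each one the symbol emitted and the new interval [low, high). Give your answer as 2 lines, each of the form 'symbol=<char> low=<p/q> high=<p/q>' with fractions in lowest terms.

Step 1: interval [0/1, 1/1), width = 1/1 - 0/1 = 1/1
  'd': [0/1 + 1/1*0/1, 0/1 + 1/1*1/10) = [0/1, 1/10)
  'b': [0/1 + 1/1*1/10, 0/1 + 1/1*9/10) = [1/10, 9/10) <- contains code 7/50
  'a': [0/1 + 1/1*9/10, 0/1 + 1/1*1/1) = [9/10, 1/1)
  emit 'b', narrow to [1/10, 9/10)
Step 2: interval [1/10, 9/10), width = 9/10 - 1/10 = 4/5
  'd': [1/10 + 4/5*0/1, 1/10 + 4/5*1/10) = [1/10, 9/50) <- contains code 7/50
  'b': [1/10 + 4/5*1/10, 1/10 + 4/5*9/10) = [9/50, 41/50)
  'a': [1/10 + 4/5*9/10, 1/10 + 4/5*1/1) = [41/50, 9/10)
  emit 'd', narrow to [1/10, 9/50)

Answer: symbol=b low=1/10 high=9/10
symbol=d low=1/10 high=9/50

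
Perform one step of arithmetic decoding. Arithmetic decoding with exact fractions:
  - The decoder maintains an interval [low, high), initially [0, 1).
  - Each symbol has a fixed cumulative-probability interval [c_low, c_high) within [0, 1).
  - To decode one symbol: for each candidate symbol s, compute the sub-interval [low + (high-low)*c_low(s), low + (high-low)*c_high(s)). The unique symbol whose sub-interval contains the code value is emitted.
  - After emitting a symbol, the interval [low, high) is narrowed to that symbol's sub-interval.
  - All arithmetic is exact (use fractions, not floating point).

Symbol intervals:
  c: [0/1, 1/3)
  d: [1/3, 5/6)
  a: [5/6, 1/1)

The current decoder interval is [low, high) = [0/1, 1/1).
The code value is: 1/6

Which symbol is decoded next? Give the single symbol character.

Answer: c

Derivation:
Interval width = high − low = 1/1 − 0/1 = 1/1
Scaled code = (code − low) / width = (1/6 − 0/1) / 1/1 = 1/6
  c: [0/1, 1/3) ← scaled code falls here ✓
  d: [1/3, 5/6) 
  a: [5/6, 1/1) 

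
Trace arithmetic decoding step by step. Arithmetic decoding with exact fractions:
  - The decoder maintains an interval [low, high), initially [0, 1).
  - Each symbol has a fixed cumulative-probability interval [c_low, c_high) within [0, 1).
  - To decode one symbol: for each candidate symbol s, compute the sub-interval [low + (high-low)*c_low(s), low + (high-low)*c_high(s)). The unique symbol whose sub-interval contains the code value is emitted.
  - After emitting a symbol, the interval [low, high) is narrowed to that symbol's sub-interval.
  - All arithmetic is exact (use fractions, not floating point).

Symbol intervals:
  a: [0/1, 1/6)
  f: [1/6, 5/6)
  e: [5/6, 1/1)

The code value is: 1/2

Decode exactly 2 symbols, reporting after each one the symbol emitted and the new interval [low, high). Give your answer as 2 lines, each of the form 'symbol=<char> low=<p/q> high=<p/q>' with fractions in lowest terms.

Answer: symbol=f low=1/6 high=5/6
symbol=f low=5/18 high=13/18

Derivation:
Step 1: interval [0/1, 1/1), width = 1/1 - 0/1 = 1/1
  'a': [0/1 + 1/1*0/1, 0/1 + 1/1*1/6) = [0/1, 1/6)
  'f': [0/1 + 1/1*1/6, 0/1 + 1/1*5/6) = [1/6, 5/6) <- contains code 1/2
  'e': [0/1 + 1/1*5/6, 0/1 + 1/1*1/1) = [5/6, 1/1)
  emit 'f', narrow to [1/6, 5/6)
Step 2: interval [1/6, 5/6), width = 5/6 - 1/6 = 2/3
  'a': [1/6 + 2/3*0/1, 1/6 + 2/3*1/6) = [1/6, 5/18)
  'f': [1/6 + 2/3*1/6, 1/6 + 2/3*5/6) = [5/18, 13/18) <- contains code 1/2
  'e': [1/6 + 2/3*5/6, 1/6 + 2/3*1/1) = [13/18, 5/6)
  emit 'f', narrow to [5/18, 13/18)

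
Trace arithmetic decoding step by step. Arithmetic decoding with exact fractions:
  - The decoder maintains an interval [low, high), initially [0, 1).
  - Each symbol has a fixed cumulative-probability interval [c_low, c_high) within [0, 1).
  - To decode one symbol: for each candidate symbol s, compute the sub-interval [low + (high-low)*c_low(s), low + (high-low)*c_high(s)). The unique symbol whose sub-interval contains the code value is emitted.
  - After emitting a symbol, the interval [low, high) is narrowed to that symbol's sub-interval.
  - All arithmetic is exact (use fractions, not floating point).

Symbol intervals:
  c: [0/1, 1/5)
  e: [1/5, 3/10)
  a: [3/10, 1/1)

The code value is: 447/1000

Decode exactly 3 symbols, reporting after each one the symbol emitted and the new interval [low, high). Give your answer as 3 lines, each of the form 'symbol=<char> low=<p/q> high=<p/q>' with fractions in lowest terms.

Step 1: interval [0/1, 1/1), width = 1/1 - 0/1 = 1/1
  'c': [0/1 + 1/1*0/1, 0/1 + 1/1*1/5) = [0/1, 1/5)
  'e': [0/1 + 1/1*1/5, 0/1 + 1/1*3/10) = [1/5, 3/10)
  'a': [0/1 + 1/1*3/10, 0/1 + 1/1*1/1) = [3/10, 1/1) <- contains code 447/1000
  emit 'a', narrow to [3/10, 1/1)
Step 2: interval [3/10, 1/1), width = 1/1 - 3/10 = 7/10
  'c': [3/10 + 7/10*0/1, 3/10 + 7/10*1/5) = [3/10, 11/25)
  'e': [3/10 + 7/10*1/5, 3/10 + 7/10*3/10) = [11/25, 51/100) <- contains code 447/1000
  'a': [3/10 + 7/10*3/10, 3/10 + 7/10*1/1) = [51/100, 1/1)
  emit 'e', narrow to [11/25, 51/100)
Step 3: interval [11/25, 51/100), width = 51/100 - 11/25 = 7/100
  'c': [11/25 + 7/100*0/1, 11/25 + 7/100*1/5) = [11/25, 227/500) <- contains code 447/1000
  'e': [11/25 + 7/100*1/5, 11/25 + 7/100*3/10) = [227/500, 461/1000)
  'a': [11/25 + 7/100*3/10, 11/25 + 7/100*1/1) = [461/1000, 51/100)
  emit 'c', narrow to [11/25, 227/500)

Answer: symbol=a low=3/10 high=1/1
symbol=e low=11/25 high=51/100
symbol=c low=11/25 high=227/500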